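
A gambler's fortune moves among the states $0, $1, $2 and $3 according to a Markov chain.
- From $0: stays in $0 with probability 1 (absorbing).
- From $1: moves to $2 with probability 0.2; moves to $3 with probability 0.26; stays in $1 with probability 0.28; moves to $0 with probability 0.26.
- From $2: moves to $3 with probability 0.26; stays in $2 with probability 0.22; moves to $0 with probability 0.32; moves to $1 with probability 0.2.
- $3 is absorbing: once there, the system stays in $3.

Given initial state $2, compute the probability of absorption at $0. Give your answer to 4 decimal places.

0.5414

Let h(s) be the probability of absorption at $0 starting from transient state s. Then h($0) = 1 and h($3) = 0. By first-step analysis:
h($1) = 0.26·1 + 0.28·h($1) + 0.2·h($2) + 0.26·0
h($2) = 0.32·1 + 0.2·h($1) + 0.22·h($2) + 0.26·0
Solving: h($1) = 0.5115, h($2) = 0.5414.
Starting from $2, the probability is 0.5414.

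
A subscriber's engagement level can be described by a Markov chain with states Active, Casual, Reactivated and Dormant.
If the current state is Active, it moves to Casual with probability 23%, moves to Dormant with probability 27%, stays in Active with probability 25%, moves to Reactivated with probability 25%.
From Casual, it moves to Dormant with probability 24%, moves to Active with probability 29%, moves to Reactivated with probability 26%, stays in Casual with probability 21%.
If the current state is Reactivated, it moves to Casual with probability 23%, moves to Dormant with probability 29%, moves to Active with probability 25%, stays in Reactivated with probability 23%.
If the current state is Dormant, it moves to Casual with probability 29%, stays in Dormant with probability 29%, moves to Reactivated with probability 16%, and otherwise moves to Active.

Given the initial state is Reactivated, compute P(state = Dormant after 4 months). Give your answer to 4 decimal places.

0.2727

Propagate the distribution vector 4 months from Reactivated.
After 0 months: (0.0000, 0.0000, 1.0000, 0.0000)
After 1 month: (0.2500, 0.2300, 0.2300, 0.2900)
After 2 months: (0.2621, 0.2428, 0.2216, 0.2735)
After 3 months: (0.2624, 0.2416, 0.2234, 0.2726)
After 4 months: (0.2624, 0.2415, 0.2234, 0.2727)
P(in Dormant after 4 months) = 0.2727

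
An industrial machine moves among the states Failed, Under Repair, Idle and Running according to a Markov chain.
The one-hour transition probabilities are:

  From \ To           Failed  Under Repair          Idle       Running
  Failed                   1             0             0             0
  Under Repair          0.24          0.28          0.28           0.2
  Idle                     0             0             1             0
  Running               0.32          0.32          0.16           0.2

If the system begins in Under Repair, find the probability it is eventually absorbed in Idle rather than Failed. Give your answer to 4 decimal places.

0.5000

Let h(s) be the probability of absorption at Idle starting from transient state s. Then h(Idle) = 1 and h(Failed) = 0. By first-step analysis:
h(Under Repair) = 0.24·0 + 0.28·h(Under Repair) + 0.28·1 + 0.2·h(Running)
h(Running) = 0.32·0 + 0.32·h(Under Repair) + 0.16·1 + 0.2·h(Running)
Solving: h(Under Repair) = 0.5000, h(Running) = 0.4000.
Starting from Under Repair, the probability is 0.5000.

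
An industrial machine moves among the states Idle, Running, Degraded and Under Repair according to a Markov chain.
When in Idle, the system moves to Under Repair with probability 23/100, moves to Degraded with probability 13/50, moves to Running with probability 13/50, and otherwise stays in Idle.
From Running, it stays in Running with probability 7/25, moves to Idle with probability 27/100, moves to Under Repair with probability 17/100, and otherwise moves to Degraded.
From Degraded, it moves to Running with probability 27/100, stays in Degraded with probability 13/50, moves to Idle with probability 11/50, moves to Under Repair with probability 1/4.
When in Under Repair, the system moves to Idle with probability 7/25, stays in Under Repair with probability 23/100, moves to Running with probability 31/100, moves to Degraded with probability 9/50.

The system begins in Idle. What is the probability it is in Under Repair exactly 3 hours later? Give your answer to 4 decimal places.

0.2182

Propagate the distribution vector 3 hours from Idle.
After 0 hours: (1.0000, 0.0000, 0.0000, 0.0000)
After 1 hour: (0.2500, 0.2600, 0.2600, 0.2300)
After 2 hours: (0.2543, 0.2793, 0.2468, 0.2196)
After 3 hours: (0.2548, 0.2790, 0.2480, 0.2182)
P(in Under Repair after 3 hours) = 0.2182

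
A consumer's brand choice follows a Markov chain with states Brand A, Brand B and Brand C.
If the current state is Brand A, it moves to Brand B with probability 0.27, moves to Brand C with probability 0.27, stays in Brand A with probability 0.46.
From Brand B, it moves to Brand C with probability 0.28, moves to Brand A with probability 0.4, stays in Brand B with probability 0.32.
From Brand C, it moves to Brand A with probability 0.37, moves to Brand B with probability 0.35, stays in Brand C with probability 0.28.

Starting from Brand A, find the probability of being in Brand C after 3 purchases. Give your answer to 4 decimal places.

Propagate the distribution vector 3 purchases from Brand A.
After 0 purchases: (1.0000, 0.0000, 0.0000)
After 1 purchase: (0.4600, 0.2700, 0.2700)
After 2 purchases: (0.4195, 0.3051, 0.2754)
After 3 purchases: (0.4169, 0.3073, 0.2758)
P(in Brand C after 3 purchases) = 0.2758

0.2758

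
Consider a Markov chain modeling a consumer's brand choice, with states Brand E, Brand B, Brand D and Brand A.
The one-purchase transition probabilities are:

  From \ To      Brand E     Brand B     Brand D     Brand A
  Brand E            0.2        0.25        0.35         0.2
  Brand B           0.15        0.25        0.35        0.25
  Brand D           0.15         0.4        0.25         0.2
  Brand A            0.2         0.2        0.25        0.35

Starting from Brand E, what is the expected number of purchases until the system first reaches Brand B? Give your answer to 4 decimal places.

3.5366

Let t(s) be the expected number of purchases to first reach Brand B from state s, with t(Brand B) = 0. Conditioning on the first purchase:
t(Brand E) = 1 + 0.2·t(Brand E) + 0.35·t(Brand D) + 0.2·t(Brand A)
t(Brand D) = 1 + 0.15·t(Brand E) + 0.25·t(Brand D) + 0.2·t(Brand A)
t(Brand A) = 1 + 0.2·t(Brand E) + 0.25·t(Brand D) + 0.35·t(Brand A)
Solving: t(Brand E) = 3.5366, t(Brand D) = 3.0544, t(Brand A) = 3.8014.
Expected purchases from Brand E to Brand B: 3.5366.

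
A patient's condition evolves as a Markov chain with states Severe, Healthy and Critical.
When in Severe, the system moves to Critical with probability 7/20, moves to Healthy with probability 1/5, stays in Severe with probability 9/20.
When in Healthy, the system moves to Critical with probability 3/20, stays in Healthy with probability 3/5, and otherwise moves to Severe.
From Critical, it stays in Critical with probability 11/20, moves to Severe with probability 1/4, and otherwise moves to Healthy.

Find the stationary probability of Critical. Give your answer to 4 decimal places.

Let the stationary distribution be π with π = πP and π_1 + π_2 + π_3 = 1.
π_1 = 0.45·π_1 + 0.25·π_2 + 0.25·π_3
π_2 = 0.2·π_1 + 0.6·π_2 + 0.2·π_3
Solving with the normalization constraint gives π = (0.3125, 0.3333, 0.3542).
So the stationary probability of Critical is 0.3542.

0.3542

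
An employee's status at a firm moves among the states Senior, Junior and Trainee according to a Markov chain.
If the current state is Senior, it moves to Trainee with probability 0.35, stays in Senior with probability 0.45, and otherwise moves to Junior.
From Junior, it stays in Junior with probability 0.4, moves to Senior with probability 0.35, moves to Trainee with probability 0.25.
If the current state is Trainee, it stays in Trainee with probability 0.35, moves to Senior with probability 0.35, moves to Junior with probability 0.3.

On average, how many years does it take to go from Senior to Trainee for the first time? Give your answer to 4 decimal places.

Let t(s) be the expected number of years to first reach Trainee from state s, with t(Trainee) = 0. Conditioning on the first year:
t(Senior) = 1 + 0.45·t(Senior) + 0.2·t(Junior)
t(Junior) = 1 + 0.35·t(Senior) + 0.4·t(Junior)
Solving: t(Senior) = 3.0769, t(Junior) = 3.4615.
Expected years from Senior to Trainee: 3.0769.

3.0769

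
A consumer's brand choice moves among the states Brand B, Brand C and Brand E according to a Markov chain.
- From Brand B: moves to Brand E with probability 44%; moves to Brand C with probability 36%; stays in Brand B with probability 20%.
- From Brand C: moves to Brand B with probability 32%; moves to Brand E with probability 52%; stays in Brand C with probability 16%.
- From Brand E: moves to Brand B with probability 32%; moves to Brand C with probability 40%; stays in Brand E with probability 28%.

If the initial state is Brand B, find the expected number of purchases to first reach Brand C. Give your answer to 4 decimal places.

2.6654

Let t(s) be the expected number of purchases to first reach Brand C from state s, with t(Brand C) = 0. Conditioning on the first purchase:
t(Brand B) = 1 + 0.2·t(Brand B) + 0.44·t(Brand E)
t(Brand E) = 1 + 0.32·t(Brand B) + 0.28·t(Brand E)
Solving: t(Brand B) = 2.6654, t(Brand E) = 2.5735.
Expected purchases from Brand B to Brand C: 2.6654.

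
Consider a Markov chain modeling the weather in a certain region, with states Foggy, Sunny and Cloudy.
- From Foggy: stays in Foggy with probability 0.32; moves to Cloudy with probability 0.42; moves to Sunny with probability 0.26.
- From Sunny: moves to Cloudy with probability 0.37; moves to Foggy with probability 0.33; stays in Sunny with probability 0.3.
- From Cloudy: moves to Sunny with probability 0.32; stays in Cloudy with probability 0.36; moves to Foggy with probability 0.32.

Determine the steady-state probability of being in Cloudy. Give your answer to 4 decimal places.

0.3823

Let the stationary distribution be π with π = πP and π_1 + π_2 + π_3 = 1.
π_1 = 0.32·π_1 + 0.33·π_2 + 0.32·π_3
π_2 = 0.26·π_1 + 0.3·π_2 + 0.32·π_3
Solving with the normalization constraint gives π = (0.3229, 0.2947, 0.3823).
So the stationary probability of Cloudy is 0.3823.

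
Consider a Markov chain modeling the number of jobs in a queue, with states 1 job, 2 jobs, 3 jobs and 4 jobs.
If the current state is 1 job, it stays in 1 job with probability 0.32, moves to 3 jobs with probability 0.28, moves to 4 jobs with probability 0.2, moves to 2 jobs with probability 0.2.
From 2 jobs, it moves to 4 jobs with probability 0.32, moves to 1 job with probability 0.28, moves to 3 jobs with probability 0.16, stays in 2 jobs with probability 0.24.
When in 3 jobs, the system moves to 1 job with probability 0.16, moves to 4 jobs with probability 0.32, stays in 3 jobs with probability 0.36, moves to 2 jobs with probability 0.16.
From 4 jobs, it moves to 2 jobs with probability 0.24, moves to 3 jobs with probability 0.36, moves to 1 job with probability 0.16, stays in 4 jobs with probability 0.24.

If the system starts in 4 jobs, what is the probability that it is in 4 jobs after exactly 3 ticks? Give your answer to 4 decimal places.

0.2717

Propagate the distribution vector 3 ticks from 4 jobs.
After 0 ticks: (0.0000, 0.0000, 0.0000, 1.0000)
After 1 tick: (0.1600, 0.2400, 0.3600, 0.2400)
After 2 ticks: (0.2144, 0.2048, 0.2992, 0.2816)
After 3 ticks: (0.2189, 0.2075, 0.3019, 0.2717)
P(in 4 jobs after 3 ticks) = 0.2717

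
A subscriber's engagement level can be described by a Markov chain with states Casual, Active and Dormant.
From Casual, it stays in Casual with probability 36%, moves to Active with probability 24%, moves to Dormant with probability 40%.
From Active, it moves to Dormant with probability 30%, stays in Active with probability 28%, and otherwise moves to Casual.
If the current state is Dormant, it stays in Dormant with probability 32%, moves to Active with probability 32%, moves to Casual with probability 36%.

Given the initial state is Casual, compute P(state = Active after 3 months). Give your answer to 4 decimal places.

0.2788

Propagate the distribution vector 3 months from Casual.
After 0 months: (1.0000, 0.0000, 0.0000)
After 1 month: (0.3600, 0.2400, 0.4000)
After 2 months: (0.3744, 0.2816, 0.3440)
After 3 months: (0.3769, 0.2788, 0.3443)
P(in Active after 3 months) = 0.2788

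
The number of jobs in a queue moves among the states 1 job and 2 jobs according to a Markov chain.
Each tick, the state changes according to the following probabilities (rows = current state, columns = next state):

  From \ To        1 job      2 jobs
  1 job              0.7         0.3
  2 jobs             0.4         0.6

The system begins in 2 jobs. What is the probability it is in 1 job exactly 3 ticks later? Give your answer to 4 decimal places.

Propagate the distribution vector 3 ticks from 2 jobs.
After 0 ticks: (0.0000, 1.0000)
After 1 tick: (0.4000, 0.6000)
After 2 ticks: (0.5200, 0.4800)
After 3 ticks: (0.5560, 0.4440)
P(in 1 job after 3 ticks) = 0.5560

0.5560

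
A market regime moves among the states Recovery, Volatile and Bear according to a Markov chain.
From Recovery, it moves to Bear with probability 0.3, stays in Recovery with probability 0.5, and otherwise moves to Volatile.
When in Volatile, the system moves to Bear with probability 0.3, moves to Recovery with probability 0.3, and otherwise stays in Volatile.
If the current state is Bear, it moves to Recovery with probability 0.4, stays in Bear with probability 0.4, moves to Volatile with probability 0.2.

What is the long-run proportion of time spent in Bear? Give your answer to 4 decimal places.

0.3333

Let the stationary distribution be π with π = πP and π_1 + π_2 + π_3 = 1.
π_1 = 0.5·π_1 + 0.3·π_2 + 0.4·π_3
π_2 = 0.2·π_1 + 0.4·π_2 + 0.2·π_3
Solving with the normalization constraint gives π = (0.4167, 0.2500, 0.3333).
So the stationary probability of Bear is 0.3333.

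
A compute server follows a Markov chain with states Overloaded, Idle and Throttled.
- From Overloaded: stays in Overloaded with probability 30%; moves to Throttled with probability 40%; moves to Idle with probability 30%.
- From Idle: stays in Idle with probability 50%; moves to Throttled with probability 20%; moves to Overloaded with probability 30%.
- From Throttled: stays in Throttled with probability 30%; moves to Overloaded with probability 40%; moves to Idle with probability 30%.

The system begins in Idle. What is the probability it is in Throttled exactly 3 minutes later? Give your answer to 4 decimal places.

0.2920

Propagate the distribution vector 3 minutes from Idle.
After 0 minutes: (0.0000, 1.0000, 0.0000)
After 1 minute: (0.3000, 0.5000, 0.2000)
After 2 minutes: (0.3200, 0.4000, 0.2800)
After 3 minutes: (0.3280, 0.3800, 0.2920)
P(in Throttled after 3 minutes) = 0.2920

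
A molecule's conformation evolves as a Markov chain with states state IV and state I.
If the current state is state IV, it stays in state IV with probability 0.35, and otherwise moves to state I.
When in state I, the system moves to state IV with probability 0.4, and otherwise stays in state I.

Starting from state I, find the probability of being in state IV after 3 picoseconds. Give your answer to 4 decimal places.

0.3810

Propagate the distribution vector 3 picoseconds from state I.
After 0 picoseconds: (0.0000, 1.0000)
After 1 picosecond: (0.4000, 0.6000)
After 2 picoseconds: (0.3800, 0.6200)
After 3 picoseconds: (0.3810, 0.6190)
P(in state IV after 3 picoseconds) = 0.3810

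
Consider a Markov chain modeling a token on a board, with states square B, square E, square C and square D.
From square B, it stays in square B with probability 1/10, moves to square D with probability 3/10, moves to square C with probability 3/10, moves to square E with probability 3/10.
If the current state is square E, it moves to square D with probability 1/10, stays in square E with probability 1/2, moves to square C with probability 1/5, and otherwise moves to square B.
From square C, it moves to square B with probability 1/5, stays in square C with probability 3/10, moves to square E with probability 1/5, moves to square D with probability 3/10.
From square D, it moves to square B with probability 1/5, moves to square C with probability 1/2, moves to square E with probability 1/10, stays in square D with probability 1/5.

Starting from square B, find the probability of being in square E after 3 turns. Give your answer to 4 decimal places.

Propagate the distribution vector 3 turns from square B.
After 0 turns: (1.0000, 0.0000, 0.0000, 0.0000)
After 1 turn: (0.1000, 0.3000, 0.3000, 0.3000)
After 2 turns: (0.1900, 0.2700, 0.3300, 0.2100)
After 3 turns: (0.1810, 0.2790, 0.3150, 0.2250)
P(in square E after 3 turns) = 0.2790

0.2790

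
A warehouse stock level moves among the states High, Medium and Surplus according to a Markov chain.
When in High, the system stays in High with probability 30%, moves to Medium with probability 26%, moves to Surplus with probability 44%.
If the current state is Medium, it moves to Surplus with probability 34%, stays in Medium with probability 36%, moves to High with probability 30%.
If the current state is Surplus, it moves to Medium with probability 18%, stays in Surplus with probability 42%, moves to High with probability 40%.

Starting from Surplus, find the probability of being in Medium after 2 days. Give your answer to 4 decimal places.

Sum over the intermediate state after 1 day:
P = P(Surplus→High)·P(High→Medium) + P(Surplus→Medium)·P(Medium→Medium) + P(Surplus→Surplus)·P(Surplus→Medium)
  = 0.4×0.26 + 0.18×0.36 + 0.42×0.18
  = 0.1040 + 0.0648 + 0.0756 = 0.2444

0.2444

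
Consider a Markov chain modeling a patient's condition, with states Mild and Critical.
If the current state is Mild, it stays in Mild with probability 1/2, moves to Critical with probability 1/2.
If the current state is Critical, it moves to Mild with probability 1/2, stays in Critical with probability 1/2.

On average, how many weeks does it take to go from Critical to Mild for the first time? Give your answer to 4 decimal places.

2.0000

Let t(s) be the expected number of weeks to first reach Mild from state s, with t(Mild) = 0. Conditioning on the first week:
t(Critical) = 1 + 0.5·t(Critical)
Solving: t(Critical) = 2.0000.
Expected weeks from Critical to Mild: 2.0000.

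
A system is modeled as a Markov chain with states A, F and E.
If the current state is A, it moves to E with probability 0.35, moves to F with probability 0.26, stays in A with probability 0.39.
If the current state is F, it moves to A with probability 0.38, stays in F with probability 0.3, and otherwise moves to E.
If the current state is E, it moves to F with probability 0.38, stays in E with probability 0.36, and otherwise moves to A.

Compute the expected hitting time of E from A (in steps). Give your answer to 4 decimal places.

Let t(s) be the expected number of steps to first reach E from state s, with t(E) = 0. Conditioning on the first step:
t(A) = 1 + 0.39·t(A) + 0.26·t(F)
t(F) = 1 + 0.38·t(A) + 0.3·t(F)
Solving: t(A) = 2.9250, t(F) = 3.0165.
Expected steps from A to E: 2.9250.

2.9250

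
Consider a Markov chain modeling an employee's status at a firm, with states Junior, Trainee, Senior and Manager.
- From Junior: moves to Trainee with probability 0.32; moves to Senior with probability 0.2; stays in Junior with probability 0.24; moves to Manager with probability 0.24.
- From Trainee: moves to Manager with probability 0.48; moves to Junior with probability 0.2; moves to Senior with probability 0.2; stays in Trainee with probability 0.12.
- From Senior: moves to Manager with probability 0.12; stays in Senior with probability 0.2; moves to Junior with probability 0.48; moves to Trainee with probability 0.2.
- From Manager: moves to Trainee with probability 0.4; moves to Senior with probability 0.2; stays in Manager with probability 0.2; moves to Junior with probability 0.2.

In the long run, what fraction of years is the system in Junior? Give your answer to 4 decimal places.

0.2667

Let the stationary distribution be π with π = πP and π_1 + π_2 + π_3 + π_4 = 1.
π_1 = 0.24·π_1 + 0.2·π_2 + 0.48·π_3 + 0.2·π_4
π_2 = 0.32·π_1 + 0.12·π_2 + 0.2·π_3 + 0.4·π_4
π_3 = 0.2·π_1 + 0.2·π_2 + 0.2·π_3 + 0.2·π_4
Solving with the normalization constraint gives π = (0.2667, 0.2646, 0.2000, 0.2688).
So the stationary probability of Junior is 0.2667.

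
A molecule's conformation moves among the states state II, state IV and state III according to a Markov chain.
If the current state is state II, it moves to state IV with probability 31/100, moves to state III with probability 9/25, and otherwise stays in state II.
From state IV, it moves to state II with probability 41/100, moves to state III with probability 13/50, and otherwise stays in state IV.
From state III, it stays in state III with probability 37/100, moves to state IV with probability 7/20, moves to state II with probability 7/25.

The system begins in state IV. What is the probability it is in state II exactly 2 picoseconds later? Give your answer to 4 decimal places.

0.3434

Sum over the intermediate state after 1 picosecond:
P = P(state IV→state II)·P(state II→state II) + P(state IV→state IV)·P(state IV→state II) + P(state IV→state III)·P(state III→state II)
  = 0.41×0.33 + 0.33×0.41 + 0.26×0.28
  = 0.1353 + 0.1353 + 0.0728 = 0.3434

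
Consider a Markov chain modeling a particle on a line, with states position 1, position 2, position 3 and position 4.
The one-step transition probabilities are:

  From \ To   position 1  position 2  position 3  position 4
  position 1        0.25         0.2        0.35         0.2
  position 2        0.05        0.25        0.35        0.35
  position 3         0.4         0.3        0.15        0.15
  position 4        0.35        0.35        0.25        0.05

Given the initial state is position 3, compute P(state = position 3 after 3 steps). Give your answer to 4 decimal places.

0.2675

Propagate the distribution vector 3 steps from position 3.
After 0 steps: (0.0000, 0.0000, 1.0000, 0.0000)
After 1 step: (0.4000, 0.3000, 0.1500, 0.1500)
After 2 steps: (0.2275, 0.2525, 0.3050, 0.2150)
After 3 steps: (0.2668, 0.2754, 0.2675, 0.1904)
P(in position 3 after 3 steps) = 0.2675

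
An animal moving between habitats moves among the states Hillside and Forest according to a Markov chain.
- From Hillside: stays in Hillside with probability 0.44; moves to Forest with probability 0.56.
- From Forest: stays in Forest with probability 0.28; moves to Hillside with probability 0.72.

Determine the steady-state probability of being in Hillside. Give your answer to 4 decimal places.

Let the stationary distribution be π with π = πP and π_1 + π_2 = 1.
π_1 = 0.44·π_1 + 0.72·π_2
Solving with the normalization constraint gives π = (0.5625, 0.4375).
So the stationary probability of Hillside is 0.5625.

0.5625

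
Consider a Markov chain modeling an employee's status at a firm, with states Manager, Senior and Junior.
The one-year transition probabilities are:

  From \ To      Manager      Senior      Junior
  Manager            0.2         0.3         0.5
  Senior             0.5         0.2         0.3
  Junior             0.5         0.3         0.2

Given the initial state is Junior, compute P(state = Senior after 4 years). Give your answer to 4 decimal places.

0.2727

Propagate the distribution vector 4 years from Junior.
After 0 years: (0.0000, 0.0000, 1.0000)
After 1 year: (0.5000, 0.3000, 0.2000)
After 2 years: (0.3500, 0.2700, 0.3800)
After 3 years: (0.3950, 0.2730, 0.3320)
After 4 years: (0.3815, 0.2727, 0.3458)
P(in Senior after 4 years) = 0.2727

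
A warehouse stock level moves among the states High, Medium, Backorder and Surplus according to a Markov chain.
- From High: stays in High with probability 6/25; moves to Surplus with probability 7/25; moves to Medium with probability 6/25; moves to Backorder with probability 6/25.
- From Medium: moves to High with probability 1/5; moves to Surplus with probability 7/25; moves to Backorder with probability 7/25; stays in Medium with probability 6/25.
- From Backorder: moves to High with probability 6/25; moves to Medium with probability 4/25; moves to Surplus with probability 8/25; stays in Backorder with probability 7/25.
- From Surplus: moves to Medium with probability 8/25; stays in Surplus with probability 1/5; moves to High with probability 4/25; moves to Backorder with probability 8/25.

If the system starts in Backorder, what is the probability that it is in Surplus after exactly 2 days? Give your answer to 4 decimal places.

0.2656

Propagate the distribution vector 2 days from Backorder.
After 0 days: (0.0000, 0.0000, 1.0000, 0.0000)
After 1 day: (0.2400, 0.1600, 0.2800, 0.3200)
After 2 days: (0.2080, 0.2432, 0.2832, 0.2656)
P(in Surplus after 2 days) = 0.2656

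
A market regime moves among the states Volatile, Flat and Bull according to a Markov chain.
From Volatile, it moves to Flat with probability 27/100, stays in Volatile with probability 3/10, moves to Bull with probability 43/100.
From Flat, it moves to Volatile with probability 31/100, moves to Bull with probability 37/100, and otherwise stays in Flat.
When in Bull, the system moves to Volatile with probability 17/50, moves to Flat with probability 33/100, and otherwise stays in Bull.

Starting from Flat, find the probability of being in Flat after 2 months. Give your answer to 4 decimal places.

Sum over the intermediate state after 1 month:
P = P(Flat→Volatile)·P(Volatile→Flat) + P(Flat→Flat)·P(Flat→Flat) + P(Flat→Bull)·P(Bull→Flat)
  = 0.31×0.27 + 0.32×0.32 + 0.37×0.33
  = 0.0837 + 0.1024 + 0.1221 = 0.3082

0.3082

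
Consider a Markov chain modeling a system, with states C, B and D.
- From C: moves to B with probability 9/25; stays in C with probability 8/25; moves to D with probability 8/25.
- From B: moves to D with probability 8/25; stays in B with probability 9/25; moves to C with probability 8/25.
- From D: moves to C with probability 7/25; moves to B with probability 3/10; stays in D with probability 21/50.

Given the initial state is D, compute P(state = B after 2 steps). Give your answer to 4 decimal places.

Sum over the intermediate state after 1 step:
P = P(D→C)·P(C→B) + P(D→B)·P(B→B) + P(D→D)·P(D→B)
  = 0.28×0.36 + 0.3×0.36 + 0.42×0.3
  = 0.1008 + 0.1080 + 0.1260 = 0.3348

0.3348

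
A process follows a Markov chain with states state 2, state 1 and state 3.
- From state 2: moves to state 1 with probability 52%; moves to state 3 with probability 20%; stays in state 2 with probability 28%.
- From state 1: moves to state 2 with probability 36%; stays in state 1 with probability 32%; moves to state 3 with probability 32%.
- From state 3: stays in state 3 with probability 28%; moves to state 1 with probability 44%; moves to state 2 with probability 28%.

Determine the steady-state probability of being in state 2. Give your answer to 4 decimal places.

0.3132

Let the stationary distribution be π with π = πP and π_1 + π_2 + π_3 = 1.
π_1 = 0.28·π_1 + 0.36·π_2 + 0.28·π_3
π_2 = 0.52·π_1 + 0.32·π_2 + 0.44·π_3
Solving with the normalization constraint gives π = (0.3132, 0.4152, 0.2716).
So the stationary probability of state 2 is 0.3132.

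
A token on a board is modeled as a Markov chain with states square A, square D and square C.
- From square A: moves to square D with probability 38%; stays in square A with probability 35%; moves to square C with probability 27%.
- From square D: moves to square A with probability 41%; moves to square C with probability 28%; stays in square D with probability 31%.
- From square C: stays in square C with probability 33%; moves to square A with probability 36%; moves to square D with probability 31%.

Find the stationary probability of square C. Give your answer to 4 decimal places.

0.2908

Let the stationary distribution be π with π = πP and π_1 + π_2 + π_3 = 1.
π_1 = 0.35·π_1 + 0.41·π_2 + 0.36·π_3
π_2 = 0.38·π_1 + 0.31·π_2 + 0.31·π_3
Solving with the normalization constraint gives π = (0.3731, 0.3361, 0.2908).
So the stationary probability of square C is 0.2908.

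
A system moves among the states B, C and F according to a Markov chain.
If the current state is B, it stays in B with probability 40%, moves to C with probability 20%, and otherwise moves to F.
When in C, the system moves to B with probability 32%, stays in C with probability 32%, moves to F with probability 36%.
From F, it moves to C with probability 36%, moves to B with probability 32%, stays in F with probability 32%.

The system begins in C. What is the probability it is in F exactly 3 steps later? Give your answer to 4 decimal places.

Propagate the distribution vector 3 steps from C.
After 0 steps: (0.0000, 1.0000, 0.0000)
After 1 step: (0.3200, 0.3200, 0.3600)
After 2 steps: (0.3456, 0.2960, 0.3584)
After 3 steps: (0.3476, 0.2929, 0.3595)
P(in F after 3 steps) = 0.3595

0.3595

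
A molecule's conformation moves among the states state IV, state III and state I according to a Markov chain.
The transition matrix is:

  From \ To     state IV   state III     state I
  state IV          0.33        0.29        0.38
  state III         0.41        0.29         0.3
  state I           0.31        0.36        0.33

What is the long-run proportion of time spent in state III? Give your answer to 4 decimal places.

Let the stationary distribution be π with π = πP and π_1 + π_2 + π_3 = 1.
π_1 = 0.33·π_1 + 0.41·π_2 + 0.31·π_3
π_2 = 0.29·π_1 + 0.29·π_2 + 0.36·π_3
Solving with the normalization constraint gives π = (0.3483, 0.3137, 0.3380).
So the stationary probability of state III is 0.3137.

0.3137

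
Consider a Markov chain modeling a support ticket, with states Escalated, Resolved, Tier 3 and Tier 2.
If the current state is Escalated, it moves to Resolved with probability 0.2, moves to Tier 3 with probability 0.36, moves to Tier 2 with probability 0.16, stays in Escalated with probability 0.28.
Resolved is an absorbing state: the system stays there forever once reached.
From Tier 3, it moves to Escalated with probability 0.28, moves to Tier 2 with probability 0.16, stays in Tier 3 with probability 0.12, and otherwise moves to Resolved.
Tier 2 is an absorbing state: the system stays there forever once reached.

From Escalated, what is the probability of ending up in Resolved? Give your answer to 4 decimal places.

0.6276

Let h(s) be the probability of absorption at Resolved starting from transient state s. Then h(Resolved) = 1 and h(Tier 2) = 0. By first-step analysis:
h(Escalated) = 0.28·h(Escalated) + 0.2·1 + 0.36·h(Tier 3) + 0.16·0
h(Tier 3) = 0.28·h(Escalated) + 0.44·1 + 0.12·h(Tier 3) + 0.16·0
Solving: h(Escalated) = 0.6276, h(Tier 3) = 0.6997.
Starting from Escalated, the probability is 0.6276.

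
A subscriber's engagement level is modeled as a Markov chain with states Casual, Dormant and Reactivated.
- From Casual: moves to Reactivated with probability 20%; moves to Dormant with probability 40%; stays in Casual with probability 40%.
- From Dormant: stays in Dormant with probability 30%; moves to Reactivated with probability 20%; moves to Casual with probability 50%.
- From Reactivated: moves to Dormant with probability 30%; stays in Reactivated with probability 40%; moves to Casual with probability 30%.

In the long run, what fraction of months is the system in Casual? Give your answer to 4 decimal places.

Let the stationary distribution be π with π = πP and π_1 + π_2 + π_3 = 1.
π_1 = 0.4·π_1 + 0.5·π_2 + 0.3·π_3
π_2 = 0.4·π_1 + 0.3·π_2 + 0.3·π_3
Solving with the normalization constraint gives π = (0.4091, 0.3409, 0.2500).
So the stationary probability of Casual is 0.4091.

0.4091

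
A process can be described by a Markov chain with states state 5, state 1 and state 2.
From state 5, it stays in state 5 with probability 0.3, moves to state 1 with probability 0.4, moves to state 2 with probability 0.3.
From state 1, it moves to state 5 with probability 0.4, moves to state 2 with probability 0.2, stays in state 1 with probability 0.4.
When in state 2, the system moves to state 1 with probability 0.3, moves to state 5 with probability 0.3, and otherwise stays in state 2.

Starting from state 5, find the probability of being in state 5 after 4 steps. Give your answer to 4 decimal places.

0.3371

Propagate the distribution vector 4 steps from state 5.
After 0 steps: (1.0000, 0.0000, 0.0000)
After 1 step: (0.3000, 0.4000, 0.3000)
After 2 steps: (0.3400, 0.3700, 0.2900)
After 3 steps: (0.3370, 0.3710, 0.2920)
After 4 steps: (0.3371, 0.3708, 0.2921)
P(in state 5 after 4 steps) = 0.3371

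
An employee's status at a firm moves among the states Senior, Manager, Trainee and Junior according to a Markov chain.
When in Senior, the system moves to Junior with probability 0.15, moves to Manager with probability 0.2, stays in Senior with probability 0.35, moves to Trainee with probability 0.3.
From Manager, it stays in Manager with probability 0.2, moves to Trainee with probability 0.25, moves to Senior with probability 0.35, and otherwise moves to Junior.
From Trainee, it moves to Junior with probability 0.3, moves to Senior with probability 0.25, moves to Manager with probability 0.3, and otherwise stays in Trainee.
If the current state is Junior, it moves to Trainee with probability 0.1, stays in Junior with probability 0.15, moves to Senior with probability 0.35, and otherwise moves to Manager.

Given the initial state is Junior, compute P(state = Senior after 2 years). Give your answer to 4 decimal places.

Propagate the distribution vector 2 years from Junior.
After 0 years: (0.0000, 0.0000, 0.0000, 1.0000)
After 1 year: (0.3500, 0.4000, 0.1000, 0.1500)
After 2 years: (0.3400, 0.2400, 0.2350, 0.1850)
P(in Senior after 2 years) = 0.3400

0.3400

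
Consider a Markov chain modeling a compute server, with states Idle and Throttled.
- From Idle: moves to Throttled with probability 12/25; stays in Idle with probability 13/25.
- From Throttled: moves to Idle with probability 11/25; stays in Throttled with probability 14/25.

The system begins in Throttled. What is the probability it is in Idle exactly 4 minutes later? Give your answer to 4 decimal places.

0.4782

Propagate the distribution vector 4 minutes from Throttled.
After 0 minutes: (0.0000, 1.0000)
After 1 minute: (0.4400, 0.5600)
After 2 minutes: (0.4752, 0.5248)
After 3 minutes: (0.4780, 0.5220)
After 4 minutes: (0.4782, 0.5218)
P(in Idle after 4 minutes) = 0.4782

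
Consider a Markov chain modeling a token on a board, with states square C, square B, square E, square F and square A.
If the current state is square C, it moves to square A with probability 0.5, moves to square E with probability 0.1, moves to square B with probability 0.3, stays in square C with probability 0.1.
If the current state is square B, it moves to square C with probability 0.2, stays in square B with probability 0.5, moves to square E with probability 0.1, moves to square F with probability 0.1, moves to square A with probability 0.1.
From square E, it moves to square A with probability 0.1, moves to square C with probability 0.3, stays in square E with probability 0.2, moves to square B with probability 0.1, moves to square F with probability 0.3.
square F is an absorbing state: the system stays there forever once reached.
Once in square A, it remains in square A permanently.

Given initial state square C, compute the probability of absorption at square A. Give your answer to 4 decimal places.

Let h(s) be the probability of absorption at square A starting from transient state s. Then h(square A) = 1 and h(square F) = 0. By first-step analysis:
h(square C) = 0.1·h(square C) + 0.3·h(square B) + 0.1·h(square E) + 0.5·1
h(square B) = 0.2·h(square C) + 0.5·h(square B) + 0.1·h(square E) + 0.1·0 + 0.1·1
h(square E) = 0.3·h(square C) + 0.1·h(square B) + 0.2·h(square E) + 0.3·0 + 0.1·1
Solving: h(square C) = 0.8231, h(square B) = 0.6318, h(square E) = 0.5126.
Starting from square C, the probability is 0.8231.

0.8231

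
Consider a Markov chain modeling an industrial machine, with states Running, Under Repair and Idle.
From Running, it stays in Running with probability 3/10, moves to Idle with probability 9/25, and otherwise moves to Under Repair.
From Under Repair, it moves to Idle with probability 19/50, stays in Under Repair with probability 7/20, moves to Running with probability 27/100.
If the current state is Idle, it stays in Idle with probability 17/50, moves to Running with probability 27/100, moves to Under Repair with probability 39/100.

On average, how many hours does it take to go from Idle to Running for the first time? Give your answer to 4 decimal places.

3.7037

Let t(s) be the expected number of hours to first reach Running from state s, with t(Running) = 0. Conditioning on the first hour:
t(Under Repair) = 1 + 0.35·t(Under Repair) + 0.38·t(Idle)
t(Idle) = 1 + 0.39·t(Under Repair) + 0.34·t(Idle)
Solving: t(Under Repair) = 3.7037, t(Idle) = 3.7037.
Expected hours from Idle to Running: 3.7037.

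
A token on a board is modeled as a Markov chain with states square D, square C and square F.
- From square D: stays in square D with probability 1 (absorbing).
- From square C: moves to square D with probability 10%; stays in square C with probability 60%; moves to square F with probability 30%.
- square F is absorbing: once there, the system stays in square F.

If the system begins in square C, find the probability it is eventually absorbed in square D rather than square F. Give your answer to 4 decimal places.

Let h(s) be the probability of absorption at square D starting from transient state s. Then h(square D) = 1 and h(square F) = 0. By first-step analysis:
h(square C) = 0.1·1 + 0.6·h(square C) + 0.3·0
Solving: h(square C) = 0.2500.
Starting from square C, the probability is 0.2500.

0.2500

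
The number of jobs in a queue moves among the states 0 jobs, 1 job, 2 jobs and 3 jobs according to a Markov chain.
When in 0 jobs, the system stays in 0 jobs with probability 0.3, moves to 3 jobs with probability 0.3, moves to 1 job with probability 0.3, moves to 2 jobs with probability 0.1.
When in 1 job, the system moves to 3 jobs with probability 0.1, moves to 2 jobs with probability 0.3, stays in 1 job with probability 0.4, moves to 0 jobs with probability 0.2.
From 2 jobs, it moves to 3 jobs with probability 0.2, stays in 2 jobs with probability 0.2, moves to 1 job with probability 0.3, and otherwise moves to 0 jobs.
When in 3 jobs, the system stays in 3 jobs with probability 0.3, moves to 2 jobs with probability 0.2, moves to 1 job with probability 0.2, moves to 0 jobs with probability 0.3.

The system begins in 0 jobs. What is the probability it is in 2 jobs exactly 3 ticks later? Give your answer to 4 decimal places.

0.2030

Propagate the distribution vector 3 ticks from 0 jobs.
After 0 ticks: (1.0000, 0.0000, 0.0000, 0.0000)
After 1 tick: (0.3000, 0.3000, 0.1000, 0.3000)
After 2 ticks: (0.2700, 0.3000, 0.2000, 0.2300)
After 3 ticks: (0.2700, 0.3070, 0.2030, 0.2200)
P(in 2 jobs after 3 ticks) = 0.2030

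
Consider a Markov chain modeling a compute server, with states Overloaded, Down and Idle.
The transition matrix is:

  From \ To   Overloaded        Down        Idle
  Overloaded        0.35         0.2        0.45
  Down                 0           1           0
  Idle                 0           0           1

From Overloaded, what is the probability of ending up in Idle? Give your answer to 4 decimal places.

Let h(s) be the probability of absorption at Idle starting from transient state s. Then h(Idle) = 1 and h(Down) = 0. By first-step analysis:
h(Overloaded) = 0.35·h(Overloaded) + 0.2·0 + 0.45·1
Solving: h(Overloaded) = 0.6923.
Starting from Overloaded, the probability is 0.6923.

0.6923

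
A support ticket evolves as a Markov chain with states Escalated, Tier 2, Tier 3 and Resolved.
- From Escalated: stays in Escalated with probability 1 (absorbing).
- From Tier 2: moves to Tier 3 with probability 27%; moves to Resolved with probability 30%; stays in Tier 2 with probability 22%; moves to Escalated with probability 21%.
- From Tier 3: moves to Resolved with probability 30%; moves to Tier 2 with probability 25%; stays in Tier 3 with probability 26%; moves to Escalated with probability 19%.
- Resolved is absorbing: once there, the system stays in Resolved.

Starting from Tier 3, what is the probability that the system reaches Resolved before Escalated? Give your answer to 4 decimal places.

0.6062

Let h(s) be the probability of absorption at Resolved starting from transient state s. Then h(Resolved) = 1 and h(Escalated) = 0. By first-step analysis:
h(Tier 2) = 0.21·0 + 0.22·h(Tier 2) + 0.27·h(Tier 3) + 0.3·1
h(Tier 3) = 0.19·0 + 0.25·h(Tier 2) + 0.26·h(Tier 3) + 0.3·1
Solving: h(Tier 2) = 0.5945, h(Tier 3) = 0.6062.
Starting from Tier 3, the probability is 0.6062.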